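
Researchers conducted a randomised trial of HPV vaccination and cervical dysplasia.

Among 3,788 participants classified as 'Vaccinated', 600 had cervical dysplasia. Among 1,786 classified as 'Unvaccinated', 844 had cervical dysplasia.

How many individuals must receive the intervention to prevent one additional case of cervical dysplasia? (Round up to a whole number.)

4

Risk in treated group = 600/3788 = 0.15839; risk in control = 844/1786 = 0.47256.
Absolute risk reduction = 0.47256 − 0.15839 = 0.31417
NNT = 1 / ARR = 1 / 0.31417 = 3.183 → round up → 4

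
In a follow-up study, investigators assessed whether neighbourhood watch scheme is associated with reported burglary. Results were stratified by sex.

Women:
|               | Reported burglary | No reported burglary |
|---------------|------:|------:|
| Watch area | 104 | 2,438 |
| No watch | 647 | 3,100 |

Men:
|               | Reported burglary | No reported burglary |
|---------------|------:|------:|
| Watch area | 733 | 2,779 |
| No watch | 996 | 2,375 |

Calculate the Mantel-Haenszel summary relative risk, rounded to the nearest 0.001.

RR_MH = Σ(aᵢ·n₀ᵢ/nᵢ) / Σ(cᵢ·n₁ᵢ/nᵢ), with n₁ᵢ = aᵢ+bᵢ (exposed), n₀ᵢ = cᵢ+dᵢ (unexposed), nᵢ = n₁ᵢ+n₀ᵢ.
Stratum 1 (Women): n₁ = 2542, n₀ = 3747, n = 6289; a·n₀/n = 104·3747/6289 = 61.9634; c·n₁/n = 647·2542/6289 = 261.5160
Stratum 2 (Men): n₁ = 3512, n₀ = 3371, n = 6883; a·n₀/n = 733·3371/6883 = 358.9922; c·n₁/n = 996·3512/6883 = 508.2017
RR_MH = (61.9634 + 358.9922) / (261.5160 + 508.2017) = 420.9556 / 769.7176 = 0.54690

0.547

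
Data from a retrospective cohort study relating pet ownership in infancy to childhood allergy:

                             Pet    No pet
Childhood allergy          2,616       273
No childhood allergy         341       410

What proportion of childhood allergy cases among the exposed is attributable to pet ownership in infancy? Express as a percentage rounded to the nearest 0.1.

Reading the table with exposure as columns: a = 2616 (Pet, case), b = 341 (Pet, non-case), c = 273 (No pet, case), d = 410.
Risk in exposed = 2616/2957 = 0.88468; risk in unexposed = 273/683 = 0.39971.
RR = 0.88468/0.39971 = 2.21332
AR% = (RR − 1)/RR × 100 = (2.21332 − 1)/2.21332 × 100 = 54.8190%

54.8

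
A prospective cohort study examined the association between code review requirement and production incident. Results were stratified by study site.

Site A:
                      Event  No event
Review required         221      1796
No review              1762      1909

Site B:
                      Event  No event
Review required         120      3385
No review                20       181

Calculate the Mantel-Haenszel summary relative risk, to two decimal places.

0.23

RR_MH = Σ(aᵢ·n₀ᵢ/nᵢ) / Σ(cᵢ·n₁ᵢ/nᵢ), with n₁ᵢ = aᵢ+bᵢ (exposed), n₀ᵢ = cᵢ+dᵢ (unexposed), nᵢ = n₁ᵢ+n₀ᵢ.
Stratum 1 (Site A): n₁ = 2017, n₀ = 3671, n = 5688; a·n₀/n = 221·3671/5688 = 142.6320; c·n₁/n = 1762·2017/5688 = 624.8161
Stratum 2 (Site B): n₁ = 3505, n₀ = 201, n = 3706; a·n₀/n = 120·201/3706 = 6.5084; c·n₁/n = 20·3505/3706 = 18.9153
RR_MH = (142.6320 + 6.5084) / (624.8161 + 18.9153) = 149.1404 / 643.7314 = 0.23168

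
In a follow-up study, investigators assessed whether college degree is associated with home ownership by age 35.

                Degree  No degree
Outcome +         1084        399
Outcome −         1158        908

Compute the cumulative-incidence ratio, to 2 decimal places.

Reading the table with exposure as columns: a = 1084 (Degree, case), b = 1158 (Degree, non-case), c = 399 (No degree, case), d = 908.
Risk in exposed = 1084/2242 = 0.48350; risk in unexposed = 399/1307 = 0.30528.
RR = 0.48350 / 0.30528 = 1.58379
The risk among the exposed is 1.58 times that among the unexposed.

1.58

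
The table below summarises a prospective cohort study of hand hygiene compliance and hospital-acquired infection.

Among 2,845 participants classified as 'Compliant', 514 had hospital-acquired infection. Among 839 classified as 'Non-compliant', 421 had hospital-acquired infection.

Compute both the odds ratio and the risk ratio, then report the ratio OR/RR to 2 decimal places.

0.61

From the description: a = 514, b = 2331, c = 421, d = 418.
OR = (514·418)/(2331·421) = 214852/981351 = 0.21893
Risk in exposed = 514/2845 = 0.18067; risk in unexposed = 421/839 = 0.50179; RR = 0.36005
OR/RR = 0.21893 / 0.36005 = 0.60807
The outcome is not rare, so the OR lies further from 1 than the RR.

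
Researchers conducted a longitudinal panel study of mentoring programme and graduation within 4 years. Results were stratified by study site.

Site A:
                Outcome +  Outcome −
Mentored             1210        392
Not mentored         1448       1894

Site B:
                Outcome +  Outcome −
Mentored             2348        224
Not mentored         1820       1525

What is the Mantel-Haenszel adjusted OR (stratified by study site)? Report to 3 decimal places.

OR_MH = Σ(aᵢdᵢ/nᵢ) / Σ(bᵢcᵢ/nᵢ), where nᵢ is the stratum total.
Stratum 1 (Site A): n = 4944; a·d/n = 1210·1894/4944 = 463.5396; b·c/n = 392·1448/4944 = 114.8091
Stratum 2 (Site B): n = 5917; a·d/n = 2348·1525/5917 = 605.1546; b·c/n = 224·1820/5917 = 68.8998
OR_MH = (463.5396 + 605.1546) / (114.8091 + 68.8998) = 1068.6943 / 183.7088 = 5.81733

5.817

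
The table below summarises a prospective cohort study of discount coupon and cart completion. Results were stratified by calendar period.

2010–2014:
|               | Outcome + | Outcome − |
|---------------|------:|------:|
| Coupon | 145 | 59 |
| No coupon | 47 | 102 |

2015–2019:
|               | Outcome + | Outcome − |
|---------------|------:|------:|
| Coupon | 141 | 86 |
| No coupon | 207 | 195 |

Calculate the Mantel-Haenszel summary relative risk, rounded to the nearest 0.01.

RR_MH = Σ(aᵢ·n₀ᵢ/nᵢ) / Σ(cᵢ·n₁ᵢ/nᵢ), with n₁ᵢ = aᵢ+bᵢ (exposed), n₀ᵢ = cᵢ+dᵢ (unexposed), nᵢ = n₁ᵢ+n₀ᵢ.
Stratum 1 (2010–2014): n₁ = 204, n₀ = 149, n = 353; a·n₀/n = 145·149/353 = 61.2040; c·n₁/n = 47·204/353 = 27.1615
Stratum 2 (2015–2019): n₁ = 227, n₀ = 402, n = 629; a·n₀/n = 141·402/629 = 90.1145; c·n₁/n = 207·227/629 = 74.7043
RR_MH = (61.2040 + 90.1145) / (27.1615 + 74.7043) = 151.3184 / 101.8658 = 1.48547

1.49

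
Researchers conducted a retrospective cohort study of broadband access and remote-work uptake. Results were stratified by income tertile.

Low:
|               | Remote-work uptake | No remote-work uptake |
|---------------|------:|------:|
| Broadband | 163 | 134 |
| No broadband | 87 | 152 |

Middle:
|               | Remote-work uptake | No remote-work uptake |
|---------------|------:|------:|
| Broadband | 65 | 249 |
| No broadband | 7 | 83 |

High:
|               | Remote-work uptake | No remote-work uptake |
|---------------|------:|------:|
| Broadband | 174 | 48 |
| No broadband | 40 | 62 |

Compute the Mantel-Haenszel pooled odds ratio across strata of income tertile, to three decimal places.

2.903

OR_MH = Σ(aᵢdᵢ/nᵢ) / Σ(bᵢcᵢ/nᵢ), where nᵢ is the stratum total.
Stratum 1 (Low): n = 536; a·d/n = 163·152/536 = 46.2239; b·c/n = 134·87/536 = 21.7500
Stratum 2 (Middle): n = 404; a·d/n = 65·83/404 = 13.3540; b·c/n = 249·7/404 = 4.3144
Stratum 3 (High): n = 324; a·d/n = 174·62/324 = 33.2963; b·c/n = 48·40/324 = 5.9259
OR_MH = (46.2239 + 13.3540 + 33.2963) / (21.7500 + 4.3144 + 5.9259) = 92.8741 / 31.9903 = 2.90320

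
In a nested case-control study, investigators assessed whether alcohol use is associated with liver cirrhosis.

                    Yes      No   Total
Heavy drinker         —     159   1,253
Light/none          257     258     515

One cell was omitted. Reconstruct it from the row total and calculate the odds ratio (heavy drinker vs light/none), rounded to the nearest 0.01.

The missing cell is in the exposed row: 1253 − 159 = 1094.
So a = 1094, b = 159, c = 257, d = 258.
OR = (a·d)/(b·c) = (1094 × 258) / (159 × 257) = 282252 / 40863 = 6.90728

6.91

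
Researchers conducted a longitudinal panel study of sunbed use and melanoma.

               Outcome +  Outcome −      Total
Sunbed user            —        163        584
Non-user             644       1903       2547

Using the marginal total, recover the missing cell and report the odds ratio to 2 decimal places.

7.63

The missing cell is in the exposed row: 584 − 163 = 421.
So a = 421, b = 163, c = 644, d = 1903.
OR = (a·d)/(b·c) = (421 × 1903) / (163 × 644) = 801163 / 104972 = 7.63216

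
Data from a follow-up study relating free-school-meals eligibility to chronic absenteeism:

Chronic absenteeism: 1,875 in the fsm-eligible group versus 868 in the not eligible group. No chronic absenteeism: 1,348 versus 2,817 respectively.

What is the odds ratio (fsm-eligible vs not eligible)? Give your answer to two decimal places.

From the description: a = 1875, b = 1348, c = 868, d = 2817.
OR = (a·d)/(b·c) = (1875 × 2817) / (1348 × 868) = 5281875 / 1170064 = 4.51418
The odds of chronic absenteeism are about 4.51 times as high in the fsm-eligible group.

4.51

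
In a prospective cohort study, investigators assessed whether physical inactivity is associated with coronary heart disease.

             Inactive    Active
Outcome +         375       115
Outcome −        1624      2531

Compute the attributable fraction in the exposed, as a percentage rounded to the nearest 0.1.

76.8

Reading the table with exposure as columns: a = 375 (Inactive, case), b = 1624 (Inactive, non-case), c = 115 (Active, case), d = 2531.
Risk in exposed = 375/1999 = 0.18759; risk in unexposed = 115/2646 = 0.04346.
RR = 0.18759/0.04346 = 4.31629
AR% = (RR − 1)/RR × 100 = (4.31629 − 1)/4.31629 × 100 = 76.8319%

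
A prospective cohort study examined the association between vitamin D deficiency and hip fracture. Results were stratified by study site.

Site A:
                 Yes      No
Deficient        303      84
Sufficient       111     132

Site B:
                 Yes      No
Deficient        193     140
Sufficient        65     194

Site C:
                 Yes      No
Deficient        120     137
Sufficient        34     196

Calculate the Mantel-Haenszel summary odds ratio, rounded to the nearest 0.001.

OR_MH = Σ(aᵢdᵢ/nᵢ) / Σ(bᵢcᵢ/nᵢ), where nᵢ is the stratum total.
Stratum 1 (Site A): n = 630; a·d/n = 303·132/630 = 63.4857; b·c/n = 84·111/630 = 14.8000
Stratum 2 (Site B): n = 592; a·d/n = 193·194/592 = 63.2466; b·c/n = 140·65/592 = 15.3716
Stratum 3 (Site C): n = 487; a·d/n = 120·196/487 = 48.2957; b·c/n = 137·34/487 = 9.5647
OR_MH = (63.4857 + 63.2466 + 48.2957) / (14.8000 + 15.3716 + 9.5647) = 175.0280 / 39.7363 = 4.40474

4.405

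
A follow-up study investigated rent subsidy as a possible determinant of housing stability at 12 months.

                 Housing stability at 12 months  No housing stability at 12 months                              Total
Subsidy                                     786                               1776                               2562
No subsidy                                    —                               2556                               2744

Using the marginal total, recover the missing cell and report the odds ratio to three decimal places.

6.017

The missing cell is in the unexposed row: 2744 − 2556 = 188.
So a = 786, b = 1776, c = 188, d = 2556.
OR = (a·d)/(b·c) = (786 × 2556) / (1776 × 188) = 2009016 / 333888 = 6.01704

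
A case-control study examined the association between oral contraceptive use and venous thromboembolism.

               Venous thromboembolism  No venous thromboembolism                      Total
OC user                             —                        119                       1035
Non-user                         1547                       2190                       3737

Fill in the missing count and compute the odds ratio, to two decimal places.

10.90

The missing cell is in the exposed row: 1035 − 119 = 916.
So a = 916, b = 119, c = 1547, d = 2190.
OR = (a·d)/(b·c) = (916 × 2190) / (119 × 1547) = 2006040 / 184093 = 10.89688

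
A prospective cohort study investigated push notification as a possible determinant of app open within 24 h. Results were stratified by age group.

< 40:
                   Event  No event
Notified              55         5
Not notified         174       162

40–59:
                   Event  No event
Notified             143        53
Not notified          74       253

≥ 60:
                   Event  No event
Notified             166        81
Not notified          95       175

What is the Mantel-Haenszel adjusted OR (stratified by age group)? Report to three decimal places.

OR_MH = Σ(aᵢdᵢ/nᵢ) / Σ(bᵢcᵢ/nᵢ), where nᵢ is the stratum total.
Stratum 1 (< 40): n = 396; a·d/n = 55·162/396 = 22.5000; b·c/n = 5·174/396 = 2.1970
Stratum 2 (40–59): n = 523; a·d/n = 143·253/523 = 69.1759; b·c/n = 53·74/523 = 7.4990
Stratum 3 (≥ 60): n = 517; a·d/n = 166·175/517 = 56.1896; b·c/n = 81·95/517 = 14.8839
OR_MH = (22.5000 + 69.1759 + 56.1896) / (2.1970 + 7.4990 + 14.8839) = 147.8655 / 24.5800 = 6.01569

6.016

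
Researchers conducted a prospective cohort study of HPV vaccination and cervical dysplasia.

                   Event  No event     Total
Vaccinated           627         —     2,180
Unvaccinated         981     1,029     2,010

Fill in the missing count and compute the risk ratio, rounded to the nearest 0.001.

0.589

The missing cell is in the exposed row: 2180 − 627 = 1553.
So a = 627, b = 1553, c = 981, d = 1029.
RR = [a/(a+b)] / [c/(c+d)] = (627/2180) / (981/2010) = 0.28761/0.48806 = 0.58930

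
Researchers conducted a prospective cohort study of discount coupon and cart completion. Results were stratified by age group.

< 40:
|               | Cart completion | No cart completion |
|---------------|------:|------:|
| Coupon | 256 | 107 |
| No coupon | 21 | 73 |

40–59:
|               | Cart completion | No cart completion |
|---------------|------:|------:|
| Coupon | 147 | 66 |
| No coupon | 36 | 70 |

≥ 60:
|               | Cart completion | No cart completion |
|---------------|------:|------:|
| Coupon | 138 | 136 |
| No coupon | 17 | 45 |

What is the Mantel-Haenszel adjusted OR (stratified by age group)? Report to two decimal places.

4.76

OR_MH = Σ(aᵢdᵢ/nᵢ) / Σ(bᵢcᵢ/nᵢ), where nᵢ is the stratum total.
Stratum 1 (< 40): n = 457; a·d/n = 256·73/457 = 40.8928; b·c/n = 107·21/457 = 4.9168
Stratum 2 (40–59): n = 319; a·d/n = 147·70/319 = 32.2571; b·c/n = 66·36/319 = 7.4483
Stratum 3 (≥ 60): n = 336; a·d/n = 138·45/336 = 18.4821; b·c/n = 136·17/336 = 6.8810
OR_MH = (40.8928 + 32.2571 + 18.4821) / (4.9168 + 7.4483 + 6.8810) = 91.6320 / 19.2461 = 4.76107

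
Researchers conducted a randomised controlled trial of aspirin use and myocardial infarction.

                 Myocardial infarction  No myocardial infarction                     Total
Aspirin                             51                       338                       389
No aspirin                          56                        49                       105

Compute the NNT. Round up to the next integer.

3

Risk in treated group = 51/389 = 0.13111; risk in control = 56/105 = 0.53333.
Absolute risk reduction = 0.53333 − 0.13111 = 0.40223
NNT = 1 / ARR = 1 / 0.40223 = 2.486 → round up → 3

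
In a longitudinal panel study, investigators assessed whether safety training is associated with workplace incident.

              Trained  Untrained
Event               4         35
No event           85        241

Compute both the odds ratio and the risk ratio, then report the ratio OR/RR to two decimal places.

0.91

Reading the table with exposure as columns: a = 4 (Trained, case), b = 85 (Trained, non-case), c = 35 (Untrained, case), d = 241.
OR = (4·241)/(85·35) = 964/2975 = 0.32403
Risk in exposed = 4/89 = 0.04494; risk in unexposed = 35/276 = 0.12681; RR = 0.35441
OR/RR = 0.32403 / 0.35441 = 0.91428
The outcome is not rare, so the OR lies further from 1 than the RR.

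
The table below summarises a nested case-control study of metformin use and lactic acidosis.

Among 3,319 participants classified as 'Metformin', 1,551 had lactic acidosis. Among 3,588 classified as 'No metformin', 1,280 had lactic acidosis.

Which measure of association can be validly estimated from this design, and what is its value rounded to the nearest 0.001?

From the description: a = 1551, b = 1768, c = 1280, d = 2308.
This is a nested case-control study: participants were sampled on outcome status, so risks in the source population cannot be estimated directly — relative risk is not valid here. The odds ratio is the appropriate measure.
OR = (a·d)/(b·c) = (1551 × 2308) / (1768 × 1280) = 3579708 / 2263040 = 1.58181

1.582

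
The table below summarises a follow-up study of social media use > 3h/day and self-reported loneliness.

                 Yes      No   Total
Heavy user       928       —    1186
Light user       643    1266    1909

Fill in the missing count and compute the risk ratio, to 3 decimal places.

The missing cell is in the exposed row: 1186 − 928 = 258.
So a = 928, b = 258, c = 643, d = 1266.
RR = [a/(a+b)] / [c/(c+d)] = (928/1186) / (643/1909) = 0.78246/0.33683 = 2.32305

2.323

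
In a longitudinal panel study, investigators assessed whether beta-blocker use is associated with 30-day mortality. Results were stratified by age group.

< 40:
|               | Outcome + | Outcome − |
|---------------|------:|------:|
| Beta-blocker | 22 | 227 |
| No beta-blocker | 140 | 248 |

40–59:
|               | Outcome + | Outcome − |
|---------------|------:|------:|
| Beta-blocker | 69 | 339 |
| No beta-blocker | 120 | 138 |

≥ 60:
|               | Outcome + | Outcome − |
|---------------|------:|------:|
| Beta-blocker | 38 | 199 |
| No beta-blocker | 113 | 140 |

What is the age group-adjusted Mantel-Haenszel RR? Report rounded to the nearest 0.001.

RR_MH = Σ(aᵢ·n₀ᵢ/nᵢ) / Σ(cᵢ·n₁ᵢ/nᵢ), with n₁ᵢ = aᵢ+bᵢ (exposed), n₀ᵢ = cᵢ+dᵢ (unexposed), nᵢ = n₁ᵢ+n₀ᵢ.
Stratum 1 (< 40): n₁ = 249, n₀ = 388, n = 637; a·n₀/n = 22·388/637 = 13.4003; c·n₁/n = 140·249/637 = 54.7253
Stratum 2 (40–59): n₁ = 408, n₀ = 258, n = 666; a·n₀/n = 69·258/666 = 26.7297; c·n₁/n = 120·408/666 = 73.5135
Stratum 3 (≥ 60): n₁ = 237, n₀ = 253, n = 490; a·n₀/n = 38·253/490 = 19.6204; c·n₁/n = 113·237/490 = 54.6551
RR_MH = (13.4003 + 26.7297 + 19.6204) / (54.7253 + 73.5135 + 54.6551) = 59.7505 / 182.8939 = 0.32669

0.327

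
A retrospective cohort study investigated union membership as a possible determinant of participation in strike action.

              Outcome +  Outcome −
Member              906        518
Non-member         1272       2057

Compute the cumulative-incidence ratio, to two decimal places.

Cells: a = 906, b = 518, c = 1272, d = 2057.
Risk in exposed = 906/1424 = 0.63624; risk in unexposed = 1272/3329 = 0.38210.
RR = 0.63624 / 0.38210 = 1.66512
The risk among the exposed is 1.67 times that among the unexposed.

1.67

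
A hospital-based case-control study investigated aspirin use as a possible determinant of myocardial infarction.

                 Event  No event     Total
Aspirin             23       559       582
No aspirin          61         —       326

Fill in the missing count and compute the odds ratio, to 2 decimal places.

0.18

The missing cell is in the unexposed row: 326 − 61 = 265.
So a = 23, b = 559, c = 61, d = 265.
OR = (a·d)/(b·c) = (23 × 265) / (559 × 61) = 6095 / 34099 = 0.17874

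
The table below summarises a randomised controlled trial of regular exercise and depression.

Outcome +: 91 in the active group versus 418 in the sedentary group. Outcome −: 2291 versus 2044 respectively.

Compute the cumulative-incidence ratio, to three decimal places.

0.225

From the description: a = 91, b = 2291, c = 418, d = 2044.
Risk in exposed = 91/2382 = 0.03820; risk in unexposed = 418/2462 = 0.16978.
RR = 0.03820 / 0.16978 = 0.22501
The risk is 77% lower among the exposed than among the unexposed.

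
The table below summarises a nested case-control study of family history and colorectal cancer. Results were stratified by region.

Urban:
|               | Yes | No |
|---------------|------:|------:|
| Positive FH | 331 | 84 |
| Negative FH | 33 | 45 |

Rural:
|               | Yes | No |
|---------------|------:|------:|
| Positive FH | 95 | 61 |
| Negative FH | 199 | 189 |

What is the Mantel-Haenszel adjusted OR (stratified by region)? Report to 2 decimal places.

OR_MH = Σ(aᵢdᵢ/nᵢ) / Σ(bᵢcᵢ/nᵢ), where nᵢ is the stratum total.
Stratum 1 (Urban): n = 493; a·d/n = 331·45/493 = 30.2130; b·c/n = 84·33/493 = 5.6227
Stratum 2 (Rural): n = 544; a·d/n = 95·189/544 = 33.0055; b·c/n = 61·199/544 = 22.3143
OR_MH = (30.2130 + 33.0055) / (5.6227 + 22.3143) = 63.2185 / 27.9371 = 2.26289

2.26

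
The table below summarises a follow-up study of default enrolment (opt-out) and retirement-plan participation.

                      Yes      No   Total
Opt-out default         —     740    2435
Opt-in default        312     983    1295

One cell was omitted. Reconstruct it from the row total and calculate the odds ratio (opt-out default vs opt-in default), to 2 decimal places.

The missing cell is in the exposed row: 2435 − 740 = 1695.
So a = 1695, b = 740, c = 312, d = 983.
OR = (a·d)/(b·c) = (1695 × 983) / (740 × 312) = 1666185 / 230880 = 7.21667

7.22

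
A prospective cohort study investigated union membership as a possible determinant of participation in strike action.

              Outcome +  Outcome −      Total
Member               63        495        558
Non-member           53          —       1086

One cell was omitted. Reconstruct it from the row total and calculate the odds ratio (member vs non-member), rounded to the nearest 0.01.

2.48

The missing cell is in the unexposed row: 1086 − 53 = 1033.
So a = 63, b = 495, c = 53, d = 1033.
OR = (a·d)/(b·c) = (63 × 1033) / (495 × 53) = 65079 / 26235 = 2.48062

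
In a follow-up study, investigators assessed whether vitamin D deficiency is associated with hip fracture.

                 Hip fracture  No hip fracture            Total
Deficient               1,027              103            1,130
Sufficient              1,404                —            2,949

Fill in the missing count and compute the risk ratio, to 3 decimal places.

The missing cell is in the unexposed row: 2949 − 1404 = 1545.
So a = 1027, b = 103, c = 1404, d = 1545.
RR = [a/(a+b)] / [c/(c+d)] = (1027/1130) / (1404/2949) = 0.90885/0.47609 = 1.90897

1.909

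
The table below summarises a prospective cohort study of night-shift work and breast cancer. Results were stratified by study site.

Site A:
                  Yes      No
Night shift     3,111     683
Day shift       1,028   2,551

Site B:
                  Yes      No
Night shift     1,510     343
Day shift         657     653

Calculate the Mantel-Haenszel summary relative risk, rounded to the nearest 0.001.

2.337

RR_MH = Σ(aᵢ·n₀ᵢ/nᵢ) / Σ(cᵢ·n₁ᵢ/nᵢ), with n₁ᵢ = aᵢ+bᵢ (exposed), n₀ᵢ = cᵢ+dᵢ (unexposed), nᵢ = n₁ᵢ+n₀ᵢ.
Stratum 1 (Site A): n₁ = 3794, n₀ = 3579, n = 7373; a·n₀/n = 3111·3579/7373 = 1510.1409; c·n₁/n = 1028·3794/7373 = 528.9885
Stratum 2 (Site B): n₁ = 1853, n₀ = 1310, n = 3163; a·n₀/n = 1510·1310/3163 = 625.3873; c·n₁/n = 657·1853/3163 = 384.8944
RR_MH = (1510.1409 + 625.3873) / (528.9885 + 384.8944) = 2135.5282 / 913.8829 = 2.33676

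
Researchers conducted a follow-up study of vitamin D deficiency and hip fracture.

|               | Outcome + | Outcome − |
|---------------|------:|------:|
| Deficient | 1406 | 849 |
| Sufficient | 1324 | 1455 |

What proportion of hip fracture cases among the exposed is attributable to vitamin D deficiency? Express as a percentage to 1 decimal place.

Cells: a = 1406, b = 849, c = 1324, d = 1455.
Risk in exposed = 1406/2255 = 0.62350; risk in unexposed = 1324/2779 = 0.47643.
RR = 0.62350/0.47643 = 1.30870
AR% = (RR − 1)/RR × 100 = (1.30870 − 1)/1.30870 × 100 = 23.5882%

23.6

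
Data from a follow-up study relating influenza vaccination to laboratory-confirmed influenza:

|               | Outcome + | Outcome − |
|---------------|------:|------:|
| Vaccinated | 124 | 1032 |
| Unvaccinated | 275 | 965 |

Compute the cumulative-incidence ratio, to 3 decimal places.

0.484

Cells: a = 124, b = 1032, c = 275, d = 965.
Risk in exposed = 124/1156 = 0.10727; risk in unexposed = 275/1240 = 0.22177.
RR = 0.10727 / 0.22177 = 0.48367
The risk is 52% lower among the exposed than among the unexposed.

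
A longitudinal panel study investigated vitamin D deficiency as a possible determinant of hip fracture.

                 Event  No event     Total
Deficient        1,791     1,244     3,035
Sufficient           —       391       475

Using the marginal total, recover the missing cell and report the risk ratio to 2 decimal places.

The missing cell is in the unexposed row: 475 − 391 = 84.
So a = 1791, b = 1244, c = 84, d = 391.
RR = [a/(a+b)] / [c/(c+d)] = (1791/3035) / (84/475) = 0.59012/0.17684 = 3.33696

3.34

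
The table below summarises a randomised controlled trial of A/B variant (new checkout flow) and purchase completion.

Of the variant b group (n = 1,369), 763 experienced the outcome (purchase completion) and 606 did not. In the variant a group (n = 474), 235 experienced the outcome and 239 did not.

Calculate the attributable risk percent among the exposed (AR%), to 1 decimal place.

11.0

From the description: a = 763, b = 606, c = 235, d = 239.
Risk in exposed = 763/1369 = 0.55734; risk in unexposed = 235/474 = 0.49578.
RR = 0.55734/0.49578 = 1.12417
AR% = (RR − 1)/RR × 100 = (1.12417 − 1)/1.12417 × 100 = 11.0454%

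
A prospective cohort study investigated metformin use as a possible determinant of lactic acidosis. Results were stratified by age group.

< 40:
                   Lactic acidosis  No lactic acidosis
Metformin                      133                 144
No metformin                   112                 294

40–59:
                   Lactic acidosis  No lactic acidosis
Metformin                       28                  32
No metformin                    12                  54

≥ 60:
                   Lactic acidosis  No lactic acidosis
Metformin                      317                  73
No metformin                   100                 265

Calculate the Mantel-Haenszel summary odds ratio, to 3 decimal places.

OR_MH = Σ(aᵢdᵢ/nᵢ) / Σ(bᵢcᵢ/nᵢ), where nᵢ is the stratum total.
Stratum 1 (< 40): n = 683; a·d/n = 133·294/683 = 57.2504; b·c/n = 144·112/683 = 23.6135
Stratum 2 (40–59): n = 126; a·d/n = 28·54/126 = 12.0000; b·c/n = 32·12/126 = 3.0476
Stratum 3 (≥ 60): n = 755; a·d/n = 317·265/755 = 111.2649; b·c/n = 73·100/755 = 9.6689
OR_MH = (57.2504 + 12.0000 + 111.2649) / (23.6135 + 3.0476 + 9.6689) = 180.5153 / 36.3300 = 4.96877

4.969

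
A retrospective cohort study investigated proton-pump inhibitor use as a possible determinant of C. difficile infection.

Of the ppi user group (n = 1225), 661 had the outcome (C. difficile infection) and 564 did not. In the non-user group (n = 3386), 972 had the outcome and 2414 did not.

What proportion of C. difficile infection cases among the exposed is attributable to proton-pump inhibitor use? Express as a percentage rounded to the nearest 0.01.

46.80

From the description: a = 661, b = 564, c = 972, d = 2414.
Risk in exposed = 661/1225 = 0.53959; risk in unexposed = 972/3386 = 0.28706.
RR = 0.53959/0.28706 = 1.87969
AR% = (RR − 1)/RR × 100 = (1.87969 − 1)/1.87969 × 100 = 46.7997%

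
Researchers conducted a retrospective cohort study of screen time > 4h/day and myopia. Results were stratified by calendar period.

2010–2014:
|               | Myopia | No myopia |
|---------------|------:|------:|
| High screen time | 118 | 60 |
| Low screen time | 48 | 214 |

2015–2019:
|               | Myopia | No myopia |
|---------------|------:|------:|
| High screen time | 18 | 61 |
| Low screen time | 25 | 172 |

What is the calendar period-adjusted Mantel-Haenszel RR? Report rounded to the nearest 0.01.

3.13

RR_MH = Σ(aᵢ·n₀ᵢ/nᵢ) / Σ(cᵢ·n₁ᵢ/nᵢ), with n₁ᵢ = aᵢ+bᵢ (exposed), n₀ᵢ = cᵢ+dᵢ (unexposed), nᵢ = n₁ᵢ+n₀ᵢ.
Stratum 1 (2010–2014): n₁ = 178, n₀ = 262, n = 440; a·n₀/n = 118·262/440 = 70.2636; c·n₁/n = 48·178/440 = 19.4182
Stratum 2 (2015–2019): n₁ = 79, n₀ = 197, n = 276; a·n₀/n = 18·197/276 = 12.8478; c·n₁/n = 25·79/276 = 7.1558
RR_MH = (70.2636 + 12.8478) / (19.4182 + 7.1558) = 83.1115 / 26.5740 = 3.12755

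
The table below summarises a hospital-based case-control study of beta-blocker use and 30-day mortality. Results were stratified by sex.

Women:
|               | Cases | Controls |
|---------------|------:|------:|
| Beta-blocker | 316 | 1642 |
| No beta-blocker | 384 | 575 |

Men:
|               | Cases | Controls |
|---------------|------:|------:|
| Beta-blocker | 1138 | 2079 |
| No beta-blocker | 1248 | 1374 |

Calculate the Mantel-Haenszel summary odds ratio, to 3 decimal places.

OR_MH = Σ(aᵢdᵢ/nᵢ) / Σ(bᵢcᵢ/nᵢ), where nᵢ is the stratum total.
Stratum 1 (Women): n = 2917; a·d/n = 316·575/2917 = 62.2900; b·c/n = 1642·384/2917 = 216.1563
Stratum 2 (Men): n = 5839; a·d/n = 1138·1374/5839 = 267.7876; b·c/n = 2079·1248/5839 = 444.3555
OR_MH = (62.2900 + 267.7876) / (216.1563 + 444.3555) = 330.0777 / 660.5119 = 0.49973

0.500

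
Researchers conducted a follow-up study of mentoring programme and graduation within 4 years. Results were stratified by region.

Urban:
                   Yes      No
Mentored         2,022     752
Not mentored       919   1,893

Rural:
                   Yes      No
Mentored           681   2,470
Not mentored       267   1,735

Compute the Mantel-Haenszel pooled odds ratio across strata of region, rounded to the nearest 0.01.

3.63

OR_MH = Σ(aᵢdᵢ/nᵢ) / Σ(bᵢcᵢ/nᵢ), where nᵢ is the stratum total.
Stratum 1 (Urban): n = 5586; a·d/n = 2022·1893/5586 = 685.2213; b·c/n = 752·919/5586 = 123.7179
Stratum 2 (Rural): n = 5153; a·d/n = 681·1735/5153 = 229.2907; b·c/n = 2470·267/5153 = 127.9818
OR_MH = (685.2213 + 229.2907) / (123.7179 + 127.9818) = 914.5120 / 251.6996 = 3.63335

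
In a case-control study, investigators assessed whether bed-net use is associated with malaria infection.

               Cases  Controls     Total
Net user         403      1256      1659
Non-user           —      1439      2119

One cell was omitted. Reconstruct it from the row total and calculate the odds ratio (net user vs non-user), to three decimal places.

The missing cell is in the unexposed row: 2119 − 1439 = 680.
So a = 403, b = 1256, c = 680, d = 1439.
OR = (a·d)/(b·c) = (403 × 1439) / (1256 × 680) = 579917 / 854080 = 0.67900

0.679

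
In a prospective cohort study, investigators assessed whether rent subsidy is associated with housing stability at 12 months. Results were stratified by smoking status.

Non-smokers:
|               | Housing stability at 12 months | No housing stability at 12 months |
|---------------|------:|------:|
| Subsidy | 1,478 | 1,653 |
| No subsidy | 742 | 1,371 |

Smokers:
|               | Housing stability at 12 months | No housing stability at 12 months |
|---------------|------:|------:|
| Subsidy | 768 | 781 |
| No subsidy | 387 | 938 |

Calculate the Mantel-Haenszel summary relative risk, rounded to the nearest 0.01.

1.46

RR_MH = Σ(aᵢ·n₀ᵢ/nᵢ) / Σ(cᵢ·n₁ᵢ/nᵢ), with n₁ᵢ = aᵢ+bᵢ (exposed), n₀ᵢ = cᵢ+dᵢ (unexposed), nᵢ = n₁ᵢ+n₀ᵢ.
Stratum 1 (Non-smokers): n₁ = 3131, n₀ = 2113, n = 5244; a·n₀/n = 1478·2113/5244 = 595.5404; c·n₁/n = 742·3131/5244 = 443.0210
Stratum 2 (Smokers): n₁ = 1549, n₀ = 1325, n = 2874; a·n₀/n = 768·1325/2874 = 354.0710; c·n₁/n = 387·1549/2874 = 208.5814
RR_MH = (595.5404 + 354.0710) / (443.0210 + 208.5814) = 949.6114 / 651.6024 = 1.45735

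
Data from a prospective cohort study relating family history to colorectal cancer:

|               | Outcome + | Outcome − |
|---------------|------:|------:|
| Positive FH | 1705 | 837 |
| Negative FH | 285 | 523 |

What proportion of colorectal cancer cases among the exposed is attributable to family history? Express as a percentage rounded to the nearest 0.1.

47.4

Cells: a = 1705, b = 837, c = 285, d = 523.
Risk in exposed = 1705/2542 = 0.67073; risk in unexposed = 285/808 = 0.35272.
RR = 0.67073/0.35272 = 1.90158
AR% = (RR − 1)/RR × 100 = (1.90158 − 1)/1.90158 × 100 = 47.4122%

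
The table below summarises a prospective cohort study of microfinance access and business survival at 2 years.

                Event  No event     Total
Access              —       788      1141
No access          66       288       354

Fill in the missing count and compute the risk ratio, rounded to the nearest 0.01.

1.66

The missing cell is in the exposed row: 1141 − 788 = 353.
So a = 353, b = 788, c = 66, d = 288.
RR = [a/(a+b)] / [c/(c+d)] = (353/1141) / (66/354) = 0.30938/0.18644 = 1.65939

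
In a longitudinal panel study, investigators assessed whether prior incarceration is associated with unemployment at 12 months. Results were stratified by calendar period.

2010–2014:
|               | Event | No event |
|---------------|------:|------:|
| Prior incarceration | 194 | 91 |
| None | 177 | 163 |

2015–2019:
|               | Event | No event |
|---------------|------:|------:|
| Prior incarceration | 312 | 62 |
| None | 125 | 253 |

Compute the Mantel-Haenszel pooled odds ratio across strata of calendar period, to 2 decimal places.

4.31

OR_MH = Σ(aᵢdᵢ/nᵢ) / Σ(bᵢcᵢ/nᵢ), where nᵢ is the stratum total.
Stratum 1 (2010–2014): n = 625; a·d/n = 194·163/625 = 50.5952; b·c/n = 91·177/625 = 25.7712
Stratum 2 (2015–2019): n = 752; a·d/n = 312·253/752 = 104.9681; b·c/n = 62·125/752 = 10.3059
OR_MH = (50.5952 + 104.9681) / (25.7712 + 10.3059) = 155.5633 / 36.0771 = 4.31197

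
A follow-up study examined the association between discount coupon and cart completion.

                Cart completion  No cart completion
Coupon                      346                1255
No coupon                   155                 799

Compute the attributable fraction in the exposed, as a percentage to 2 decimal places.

Cells: a = 346, b = 1255, c = 155, d = 799.
Risk in exposed = 346/1601 = 0.21611; risk in unexposed = 155/954 = 0.16247.
RR = 0.21611/0.16247 = 1.33015
AR% = (RR − 1)/RR × 100 = (1.33015 − 1)/1.33015 × 100 = 24.8207%

24.82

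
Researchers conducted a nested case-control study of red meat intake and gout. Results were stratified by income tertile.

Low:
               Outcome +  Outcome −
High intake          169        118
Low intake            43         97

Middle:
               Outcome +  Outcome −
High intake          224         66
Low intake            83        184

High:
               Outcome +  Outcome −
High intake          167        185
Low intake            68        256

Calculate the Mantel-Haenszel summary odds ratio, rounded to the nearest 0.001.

OR_MH = Σ(aᵢdᵢ/nᵢ) / Σ(bᵢcᵢ/nᵢ), where nᵢ is the stratum total.
Stratum 1 (Low): n = 427; a·d/n = 169·97/427 = 38.3911; b·c/n = 118·43/427 = 11.8829
Stratum 2 (Middle): n = 557; a·d/n = 224·184/557 = 73.9964; b·c/n = 66·83/557 = 9.8348
Stratum 3 (High): n = 676; a·d/n = 167·256/676 = 63.2426; b·c/n = 185·68/676 = 18.6095
OR_MH = (38.3911 + 73.9964 + 63.2426) / (11.8829 + 9.8348 + 18.6095) = 175.6301 / 40.3272 = 4.35513

4.355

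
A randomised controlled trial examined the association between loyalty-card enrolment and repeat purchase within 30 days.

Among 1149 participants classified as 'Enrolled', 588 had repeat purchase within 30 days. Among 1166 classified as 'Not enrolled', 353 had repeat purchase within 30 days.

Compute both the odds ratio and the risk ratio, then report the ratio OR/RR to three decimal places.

1.428

From the description: a = 588, b = 561, c = 353, d = 813.
OR = (588·813)/(561·353) = 478044/198033 = 2.41396
Risk in exposed = 588/1149 = 0.51175; risk in unexposed = 353/1166 = 0.30274; RR = 1.69037
OR/RR = 2.41396 / 1.69037 = 1.42807
The outcome is not rare, so the OR lies further from 1 than the RR.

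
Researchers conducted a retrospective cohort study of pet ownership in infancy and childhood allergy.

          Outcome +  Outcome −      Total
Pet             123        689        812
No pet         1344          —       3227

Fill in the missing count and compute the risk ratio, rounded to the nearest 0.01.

The missing cell is in the unexposed row: 3227 − 1344 = 1883.
So a = 123, b = 689, c = 1344, d = 1883.
RR = [a/(a+b)] / [c/(c+d)] = (123/812) / (1344/3227) = 0.15148/0.41649 = 0.36370

0.36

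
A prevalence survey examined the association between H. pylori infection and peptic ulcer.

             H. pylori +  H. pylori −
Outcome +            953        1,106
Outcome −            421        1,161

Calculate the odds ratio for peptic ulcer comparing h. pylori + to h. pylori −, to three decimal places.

Reading the table with exposure as columns: a = 953 (H. pylori +, case), b = 421 (H. pylori +, non-case), c = 1106 (H. pylori −, case), d = 1161.
OR = (a·d)/(b·c) = (953 × 1161) / (421 × 1106) = 1106433 / 465626 = 2.37623
The odds of peptic ulcer are about 2.38 times as high in the h. pylori + group.

2.376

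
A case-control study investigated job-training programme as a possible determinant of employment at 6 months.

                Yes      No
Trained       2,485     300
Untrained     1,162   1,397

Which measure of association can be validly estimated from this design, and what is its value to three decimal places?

Cells: a = 2485, b = 300, c = 1162, d = 1397.
This is a case-control study: participants were sampled on outcome status, so risks in the source population cannot be estimated directly — relative risk is not valid here. The odds ratio is the appropriate measure.
OR = (a·d)/(b·c) = (2485 × 1397) / (300 × 1162) = 3471545 / 348600 = 9.95853

9.959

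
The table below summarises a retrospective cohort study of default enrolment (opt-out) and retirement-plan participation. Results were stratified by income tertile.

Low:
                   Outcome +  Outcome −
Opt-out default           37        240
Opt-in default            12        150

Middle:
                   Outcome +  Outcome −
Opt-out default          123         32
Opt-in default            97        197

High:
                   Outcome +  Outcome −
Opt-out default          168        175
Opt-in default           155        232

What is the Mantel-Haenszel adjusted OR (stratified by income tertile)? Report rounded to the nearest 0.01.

OR_MH = Σ(aᵢdᵢ/nᵢ) / Σ(bᵢcᵢ/nᵢ), where nᵢ is the stratum total.
Stratum 1 (Low): n = 439; a·d/n = 37·150/439 = 12.6424; b·c/n = 240·12/439 = 6.5604
Stratum 2 (Middle): n = 449; a·d/n = 123·197/449 = 53.9666; b·c/n = 32·97/449 = 6.9131
Stratum 3 (High): n = 730; a·d/n = 168·232/730 = 53.3918; b·c/n = 175·155/730 = 37.1575
OR_MH = (12.6424 + 53.9666 + 53.3918) / (6.5604 + 6.9131 + 37.1575) = 120.0007 / 50.6310 = 2.37010

2.37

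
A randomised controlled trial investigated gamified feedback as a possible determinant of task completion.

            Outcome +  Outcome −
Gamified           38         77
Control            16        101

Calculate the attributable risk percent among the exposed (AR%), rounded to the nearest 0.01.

Cells: a = 38, b = 77, c = 16, d = 101.
Risk in exposed = 38/115 = 0.33043; risk in unexposed = 16/117 = 0.13675.
RR = 0.33043/0.13675 = 2.41630
AR% = (RR − 1)/RR × 100 = (2.41630 − 1)/2.41630 × 100 = 58.6145%

58.61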